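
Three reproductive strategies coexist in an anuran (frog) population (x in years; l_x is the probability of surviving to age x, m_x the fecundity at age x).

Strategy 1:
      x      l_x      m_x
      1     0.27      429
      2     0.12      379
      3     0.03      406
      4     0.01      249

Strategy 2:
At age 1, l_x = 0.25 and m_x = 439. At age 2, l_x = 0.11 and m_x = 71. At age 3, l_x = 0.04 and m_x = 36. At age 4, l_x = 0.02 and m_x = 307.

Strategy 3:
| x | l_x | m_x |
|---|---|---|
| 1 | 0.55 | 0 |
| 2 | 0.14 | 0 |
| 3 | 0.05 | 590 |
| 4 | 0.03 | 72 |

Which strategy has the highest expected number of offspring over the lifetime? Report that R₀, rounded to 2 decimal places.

Strategy 1: R₀ = 0.27×429 + 0.12×379 + 0.03×406 + 0.01×249 = 175.9800
Strategy 2: R₀ = 0.25×439 + 0.11×71 + 0.04×36 + 0.02×307 = 125.1400
Strategy 3: R₀ = 0.55×0 + 0.14×0 + 0.05×590 + 0.03×72 = 31.6600
Highest R₀: strategy 1 with 175.9800.

175.98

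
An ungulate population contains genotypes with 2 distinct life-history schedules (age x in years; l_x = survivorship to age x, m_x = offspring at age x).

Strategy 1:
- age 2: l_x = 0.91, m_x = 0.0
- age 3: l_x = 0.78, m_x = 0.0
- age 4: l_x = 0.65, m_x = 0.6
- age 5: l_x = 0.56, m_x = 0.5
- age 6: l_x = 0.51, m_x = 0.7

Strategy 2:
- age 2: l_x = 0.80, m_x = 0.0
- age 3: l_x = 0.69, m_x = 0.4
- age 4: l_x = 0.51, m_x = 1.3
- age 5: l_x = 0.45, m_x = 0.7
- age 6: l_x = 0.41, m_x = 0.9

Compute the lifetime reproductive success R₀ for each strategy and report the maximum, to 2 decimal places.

1.62

Strategy 1: R₀ = 0.91×0.0 + 0.78×0.0 + 0.65×0.6 + 0.56×0.5 + 0.51×0.7 = 1.0270
Strategy 2: R₀ = 0.80×0.0 + 0.69×0.4 + 0.51×1.3 + 0.45×0.7 + 0.41×0.9 = 1.6230
Highest R₀: strategy 2 with 1.6230.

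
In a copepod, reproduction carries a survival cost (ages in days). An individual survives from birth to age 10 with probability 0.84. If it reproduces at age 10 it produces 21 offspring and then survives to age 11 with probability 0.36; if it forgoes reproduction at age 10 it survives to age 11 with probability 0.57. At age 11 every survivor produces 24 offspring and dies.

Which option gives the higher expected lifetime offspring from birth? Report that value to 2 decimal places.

breed at age 10: R₀ = 0.84 × (21 + 0.36 × 24) = 0.84 × 29.6400 = 24.8976
delay to age 11: R₀ = 0.84 × (0.57 × 24) = 0.84 × 13.6800 = 11.4912
Higher: breed at age 10 (24.8976).

24.90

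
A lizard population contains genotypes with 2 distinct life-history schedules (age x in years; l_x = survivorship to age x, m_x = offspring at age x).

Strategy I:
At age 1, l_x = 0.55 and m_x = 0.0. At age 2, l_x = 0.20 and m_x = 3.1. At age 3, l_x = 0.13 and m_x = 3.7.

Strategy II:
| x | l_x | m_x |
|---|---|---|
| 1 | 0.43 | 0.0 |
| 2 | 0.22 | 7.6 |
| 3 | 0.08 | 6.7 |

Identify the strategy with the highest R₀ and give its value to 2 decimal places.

Strategy I: R₀ = 0.55×0.0 + 0.20×3.1 + 0.13×3.7 = 1.1010
Strategy II: R₀ = 0.43×0.0 + 0.22×7.6 + 0.08×6.7 = 2.2080
Highest R₀: strategy II with 2.2080.

2.21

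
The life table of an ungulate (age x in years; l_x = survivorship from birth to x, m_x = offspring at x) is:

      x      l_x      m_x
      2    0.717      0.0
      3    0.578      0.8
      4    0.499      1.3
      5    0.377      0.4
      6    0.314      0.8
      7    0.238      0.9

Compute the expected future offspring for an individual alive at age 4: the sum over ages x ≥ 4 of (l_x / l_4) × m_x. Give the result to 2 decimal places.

2.53

l_4 = 0.499. Conditional survival from age 4 to x is l_x / l_4.
  x=4: (0.499/0.499) × 1.3 = 1.3000
  x=5: (0.377/0.499) × 0.4 = 0.3022
  x=6: (0.314/0.499) × 0.8 = 0.5034
  x=7: (0.238/0.499) × 0.9 = 0.4293
Sum = 1.3000 + 0.3022 + 0.5034 + 0.4293 = 2.5349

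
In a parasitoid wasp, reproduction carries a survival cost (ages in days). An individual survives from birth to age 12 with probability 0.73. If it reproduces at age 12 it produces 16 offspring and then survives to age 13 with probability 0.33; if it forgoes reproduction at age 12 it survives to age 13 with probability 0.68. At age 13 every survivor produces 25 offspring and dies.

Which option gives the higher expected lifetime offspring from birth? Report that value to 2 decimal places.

breed at age 12: R₀ = 0.73 × (16 + 0.33 × 25) = 0.73 × 24.2500 = 17.7025
delay to age 13: R₀ = 0.73 × (0.68 × 25) = 0.73 × 17.0000 = 12.4100
Higher: breed at age 12 (17.7025).

17.70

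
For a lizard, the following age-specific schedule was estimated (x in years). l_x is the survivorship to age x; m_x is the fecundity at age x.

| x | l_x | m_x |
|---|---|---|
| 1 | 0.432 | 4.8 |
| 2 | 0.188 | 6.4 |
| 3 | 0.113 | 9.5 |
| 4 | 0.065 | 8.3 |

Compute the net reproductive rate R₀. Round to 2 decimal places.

R₀ = Σ l_x m_x:
  age 1: 0.432 × 4.8 = 2.0736
  age 2: 0.188 × 6.4 = 1.2032
  age 3: 0.113 × 9.5 = 1.0735
  age 4: 0.065 × 8.3 = 0.5395
R₀ = 2.0736 + 1.2032 + 1.0735 + 0.5395 = 4.8898

4.89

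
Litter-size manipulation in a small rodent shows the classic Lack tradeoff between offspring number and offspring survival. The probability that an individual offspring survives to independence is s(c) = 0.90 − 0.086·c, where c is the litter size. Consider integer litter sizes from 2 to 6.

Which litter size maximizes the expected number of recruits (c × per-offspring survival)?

Expected recruits = c × s(c):
  c=2: 2 × 0.728 = 1.456
  c=3: 3 × 0.642 = 1.926
  c=4: 4 × 0.556 = 2.224
  c=5: 5 × 0.470 = 2.350
  c=6: 6 × 0.384 = 2.304
Maximum at c = 5 (2.350 recruits).

5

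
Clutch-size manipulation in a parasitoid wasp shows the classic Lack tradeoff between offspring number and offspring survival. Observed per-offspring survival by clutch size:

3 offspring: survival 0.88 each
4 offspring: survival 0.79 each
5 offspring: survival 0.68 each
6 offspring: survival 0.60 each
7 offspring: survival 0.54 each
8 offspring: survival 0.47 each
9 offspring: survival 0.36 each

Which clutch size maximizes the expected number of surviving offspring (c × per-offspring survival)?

7

Expected surviving offspring = c × s(c):
  c=3: 3 × 0.88 = 2.640
  c=4: 4 × 0.79 = 3.160
  c=5: 5 × 0.68 = 3.400
  c=6: 6 × 0.60 = 3.600
  c=7: 7 × 0.54 = 3.780
  c=8: 8 × 0.47 = 3.760
  c=9: 9 × 0.36 = 3.240
Maximum at c = 7 (3.780 surviving offspring).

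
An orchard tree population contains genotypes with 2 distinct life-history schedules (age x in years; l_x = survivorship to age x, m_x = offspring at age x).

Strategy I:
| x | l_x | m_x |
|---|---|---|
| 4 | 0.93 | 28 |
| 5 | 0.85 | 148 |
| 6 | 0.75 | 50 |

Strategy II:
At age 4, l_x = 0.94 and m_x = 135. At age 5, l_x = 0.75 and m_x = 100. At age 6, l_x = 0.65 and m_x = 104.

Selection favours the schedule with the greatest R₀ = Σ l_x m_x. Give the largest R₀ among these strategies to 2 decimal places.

Strategy I: R₀ = 0.93×28 + 0.85×148 + 0.75×50 = 189.3400
Strategy II: R₀ = 0.94×135 + 0.75×100 + 0.65×104 = 269.5000
Highest R₀: strategy II with 269.5000.

269.50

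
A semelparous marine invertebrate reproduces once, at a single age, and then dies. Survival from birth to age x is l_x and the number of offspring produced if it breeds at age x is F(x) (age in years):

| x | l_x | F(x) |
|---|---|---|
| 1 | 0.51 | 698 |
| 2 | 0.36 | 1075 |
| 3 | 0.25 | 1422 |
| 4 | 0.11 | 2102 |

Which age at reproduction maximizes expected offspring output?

Expected offspring if breeding at age x = l_x × F(x):
  age 1: 0.51 × 698 = 355.980
  age 2: 0.36 × 1075 = 387.000
  age 3: 0.25 × 1422 = 355.500
  age 4: 0.11 × 2102 = 231.220
Maximum at age 2 (387.000).

2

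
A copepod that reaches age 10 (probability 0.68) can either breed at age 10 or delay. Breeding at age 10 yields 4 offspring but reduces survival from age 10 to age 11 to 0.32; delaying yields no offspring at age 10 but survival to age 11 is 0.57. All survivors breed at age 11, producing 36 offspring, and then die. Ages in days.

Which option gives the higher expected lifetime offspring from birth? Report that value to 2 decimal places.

13.95

breed at age 10: R₀ = 0.68 × (4 + 0.32 × 36) = 0.68 × 15.5200 = 10.5536
delay to age 11: R₀ = 0.68 × (0.57 × 36) = 0.68 × 20.5200 = 13.9536
Higher: delay to age 11 (13.9536).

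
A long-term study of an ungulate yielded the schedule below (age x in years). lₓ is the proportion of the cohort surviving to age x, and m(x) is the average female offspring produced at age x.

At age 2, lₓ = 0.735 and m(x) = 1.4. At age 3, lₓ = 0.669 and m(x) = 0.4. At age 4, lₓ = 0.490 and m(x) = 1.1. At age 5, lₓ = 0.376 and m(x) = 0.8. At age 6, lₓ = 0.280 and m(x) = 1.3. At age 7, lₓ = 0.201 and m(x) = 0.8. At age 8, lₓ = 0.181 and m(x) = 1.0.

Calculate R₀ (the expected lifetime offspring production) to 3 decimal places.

2.842

R₀ = Σ lₓ m(x):
  age 2: 0.735 × 1.4 = 1.0290
  age 3: 0.669 × 0.4 = 0.2676
  age 4: 0.490 × 1.1 = 0.5390
  age 5: 0.376 × 0.8 = 0.3008
  age 6: 0.280 × 1.3 = 0.3640
  age 7: 0.201 × 0.8 = 0.1608
  age 8: 0.181 × 1.0 = 0.1810
R₀ = 1.0290 + 0.2676 + 0.5390 + 0.3008 + 0.3640 + 0.1608 + 0.1810 = 2.8422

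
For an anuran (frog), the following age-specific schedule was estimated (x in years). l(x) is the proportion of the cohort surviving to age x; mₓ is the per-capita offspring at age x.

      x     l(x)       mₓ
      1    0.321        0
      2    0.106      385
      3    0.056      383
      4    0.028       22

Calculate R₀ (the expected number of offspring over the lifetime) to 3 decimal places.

R₀ = Σ l(x) mₓ:
  age 1: 0.321 × 0 = 0.0000
  age 2: 0.106 × 385 = 40.8100
  age 3: 0.056 × 383 = 21.4480
  age 4: 0.028 × 22 = 0.6160
R₀ = 0.0000 + 40.8100 + 21.4480 + 0.6160 = 62.8740

62.874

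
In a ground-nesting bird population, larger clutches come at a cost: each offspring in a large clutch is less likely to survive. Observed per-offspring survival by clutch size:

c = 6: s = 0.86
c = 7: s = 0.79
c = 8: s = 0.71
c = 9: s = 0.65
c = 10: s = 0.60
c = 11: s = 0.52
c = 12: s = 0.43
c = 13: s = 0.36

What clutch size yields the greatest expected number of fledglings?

10

Expected fledglings = c × s(c):
  c=6: 6 × 0.86 = 5.160
  c=7: 7 × 0.79 = 5.530
  c=8: 8 × 0.71 = 5.680
  c=9: 9 × 0.65 = 5.850
  c=10: 10 × 0.60 = 6.000
  c=11: 11 × 0.52 = 5.720
  c=12: 12 × 0.43 = 5.160
  c=13: 13 × 0.36 = 4.680
Maximum at c = 10 (6.000 fledglings).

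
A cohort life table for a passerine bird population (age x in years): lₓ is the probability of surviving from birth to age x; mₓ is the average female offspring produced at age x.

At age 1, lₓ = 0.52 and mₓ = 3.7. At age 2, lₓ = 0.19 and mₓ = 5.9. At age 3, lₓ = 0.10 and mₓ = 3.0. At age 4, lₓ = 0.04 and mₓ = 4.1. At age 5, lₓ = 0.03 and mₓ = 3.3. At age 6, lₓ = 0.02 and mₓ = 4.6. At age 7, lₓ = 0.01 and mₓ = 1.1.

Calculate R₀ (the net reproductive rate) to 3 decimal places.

R₀ = Σ lₓ mₓ:
  age 1: 0.52 × 3.7 = 1.9240
  age 2: 0.19 × 5.9 = 1.1210
  age 3: 0.10 × 3.0 = 0.3000
  age 4: 0.04 × 4.1 = 0.1640
  age 5: 0.03 × 3.3 = 0.0990
  age 6: 0.02 × 4.6 = 0.0920
  age 7: 0.01 × 1.1 = 0.0110
R₀ = 1.9240 + 1.1210 + 0.3000 + 0.1640 + 0.0990 + 0.0920 + 0.0110 = 3.7110

3.711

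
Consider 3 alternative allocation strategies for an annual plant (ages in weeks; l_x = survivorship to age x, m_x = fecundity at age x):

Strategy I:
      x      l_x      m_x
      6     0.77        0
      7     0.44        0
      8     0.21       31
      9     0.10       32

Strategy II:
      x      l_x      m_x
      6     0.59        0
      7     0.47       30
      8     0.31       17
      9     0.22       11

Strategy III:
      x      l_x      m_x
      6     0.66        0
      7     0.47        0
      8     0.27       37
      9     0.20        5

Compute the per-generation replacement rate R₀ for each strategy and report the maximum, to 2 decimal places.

Strategy I: R₀ = 0.77×0 + 0.44×0 + 0.21×31 + 0.10×32 = 9.7100
Strategy II: R₀ = 0.59×0 + 0.47×30 + 0.31×17 + 0.22×11 = 21.7900
Strategy III: R₀ = 0.66×0 + 0.47×0 + 0.27×37 + 0.20×5 = 10.9900
Highest R₀: strategy II with 21.7900.

21.79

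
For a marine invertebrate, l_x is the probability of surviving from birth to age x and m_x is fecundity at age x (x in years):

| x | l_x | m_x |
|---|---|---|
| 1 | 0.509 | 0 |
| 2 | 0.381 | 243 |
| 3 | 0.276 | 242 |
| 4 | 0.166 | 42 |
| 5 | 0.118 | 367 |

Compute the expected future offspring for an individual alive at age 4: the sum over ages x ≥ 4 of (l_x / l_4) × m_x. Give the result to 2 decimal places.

302.88

l_4 = 0.166. Conditional survival from age 4 to x is l_x / l_4.
  x=4: (0.166/0.166) × 42 = 42.0000
  x=5: (0.118/0.166) × 367 = 260.8795
Sum = 42.0000 + 260.8795 = 302.8795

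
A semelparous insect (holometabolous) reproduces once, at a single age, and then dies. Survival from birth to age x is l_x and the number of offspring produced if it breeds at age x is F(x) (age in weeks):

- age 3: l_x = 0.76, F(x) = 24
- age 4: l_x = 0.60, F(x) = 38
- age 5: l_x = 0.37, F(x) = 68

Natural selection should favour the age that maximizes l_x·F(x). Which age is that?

Expected offspring if breeding at age x = l_x × F(x):
  age 3: 0.76 × 24 = 18.240
  age 4: 0.60 × 38 = 22.800
  age 5: 0.37 × 68 = 25.160
Maximum at age 5 (25.160).

5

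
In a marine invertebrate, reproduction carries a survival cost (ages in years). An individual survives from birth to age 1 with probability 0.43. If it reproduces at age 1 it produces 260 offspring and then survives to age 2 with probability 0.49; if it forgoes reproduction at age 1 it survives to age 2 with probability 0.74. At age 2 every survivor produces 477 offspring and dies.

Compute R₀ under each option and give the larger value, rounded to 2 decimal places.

breed at age 1: R₀ = 0.43 × (260 + 0.49 × 477) = 0.43 × 493.7300 = 212.3039
delay to age 2: R₀ = 0.43 × (0.74 × 477) = 0.43 × 352.9800 = 151.7814
Higher: breed at age 1 (212.3039).

212.30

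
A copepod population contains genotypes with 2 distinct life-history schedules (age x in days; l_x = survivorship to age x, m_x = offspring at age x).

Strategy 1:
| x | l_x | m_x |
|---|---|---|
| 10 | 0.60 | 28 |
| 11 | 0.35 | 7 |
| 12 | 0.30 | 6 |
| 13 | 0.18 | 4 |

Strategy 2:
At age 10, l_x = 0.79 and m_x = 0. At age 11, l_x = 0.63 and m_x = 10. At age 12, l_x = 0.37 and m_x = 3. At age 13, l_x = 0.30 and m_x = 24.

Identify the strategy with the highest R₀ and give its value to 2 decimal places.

21.77

Strategy 1: R₀ = 0.60×28 + 0.35×7 + 0.30×6 + 0.18×4 = 21.7700
Strategy 2: R₀ = 0.79×0 + 0.63×10 + 0.37×3 + 0.30×24 = 14.6100
Highest R₀: strategy 1 with 21.7700.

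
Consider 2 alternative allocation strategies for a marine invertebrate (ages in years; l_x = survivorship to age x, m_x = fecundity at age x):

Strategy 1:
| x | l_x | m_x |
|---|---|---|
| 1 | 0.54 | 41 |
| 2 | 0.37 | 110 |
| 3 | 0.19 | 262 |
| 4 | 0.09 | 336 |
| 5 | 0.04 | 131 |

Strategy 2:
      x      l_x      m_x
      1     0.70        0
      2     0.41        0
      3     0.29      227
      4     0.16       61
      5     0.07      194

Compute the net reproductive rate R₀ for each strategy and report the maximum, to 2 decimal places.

Strategy 1: R₀ = 0.54×41 + 0.37×110 + 0.19×262 + 0.09×336 + 0.04×131 = 148.1000
Strategy 2: R₀ = 0.70×0 + 0.41×0 + 0.29×227 + 0.16×61 + 0.07×194 = 89.1700
Highest R₀: strategy 1 with 148.1000.

148.10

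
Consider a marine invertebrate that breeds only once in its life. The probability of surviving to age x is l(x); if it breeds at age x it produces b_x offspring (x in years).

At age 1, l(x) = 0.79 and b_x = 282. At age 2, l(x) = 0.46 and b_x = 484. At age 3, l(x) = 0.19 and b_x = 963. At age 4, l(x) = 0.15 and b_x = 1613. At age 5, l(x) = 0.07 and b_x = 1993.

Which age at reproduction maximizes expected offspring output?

4

Expected offspring if breeding at age x = l(x) × b_x:
  age 1: 0.79 × 282 = 222.780
  age 2: 0.46 × 484 = 222.640
  age 3: 0.19 × 963 = 182.970
  age 4: 0.15 × 1613 = 241.950
  age 5: 0.07 × 1993 = 139.510
Maximum at age 4 (241.950).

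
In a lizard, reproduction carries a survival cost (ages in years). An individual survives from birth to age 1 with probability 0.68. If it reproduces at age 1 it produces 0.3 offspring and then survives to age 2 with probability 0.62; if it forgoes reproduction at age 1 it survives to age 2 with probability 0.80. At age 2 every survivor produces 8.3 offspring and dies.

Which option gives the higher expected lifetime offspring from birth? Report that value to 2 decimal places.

4.52

breed at age 1: R₀ = 0.68 × (0.3 + 0.62 × 8.3) = 0.68 × 5.4460 = 3.7033
delay to age 2: R₀ = 0.68 × (0.80 × 8.3) = 0.68 × 6.6400 = 4.5152
Higher: delay to age 2 (4.5152).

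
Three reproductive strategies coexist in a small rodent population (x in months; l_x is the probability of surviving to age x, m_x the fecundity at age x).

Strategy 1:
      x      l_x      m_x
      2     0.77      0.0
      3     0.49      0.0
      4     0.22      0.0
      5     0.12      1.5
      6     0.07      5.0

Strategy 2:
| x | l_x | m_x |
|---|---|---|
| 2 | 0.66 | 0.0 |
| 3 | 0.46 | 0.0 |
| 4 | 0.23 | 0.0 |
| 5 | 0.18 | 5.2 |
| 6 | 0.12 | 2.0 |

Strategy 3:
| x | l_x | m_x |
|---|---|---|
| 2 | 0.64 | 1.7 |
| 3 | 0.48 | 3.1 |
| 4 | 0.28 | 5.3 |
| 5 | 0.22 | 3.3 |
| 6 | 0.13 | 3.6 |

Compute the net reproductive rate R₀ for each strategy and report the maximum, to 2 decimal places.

5.25

Strategy 1: R₀ = 0.77×0.0 + 0.49×0.0 + 0.22×0.0 + 0.12×1.5 + 0.07×5.0 = 0.5300
Strategy 2: R₀ = 0.66×0.0 + 0.46×0.0 + 0.23×0.0 + 0.18×5.2 + 0.12×2.0 = 1.1760
Strategy 3: R₀ = 0.64×1.7 + 0.48×3.1 + 0.28×5.3 + 0.22×3.3 + 0.13×3.6 = 5.2540
Highest R₀: strategy 3 with 5.2540.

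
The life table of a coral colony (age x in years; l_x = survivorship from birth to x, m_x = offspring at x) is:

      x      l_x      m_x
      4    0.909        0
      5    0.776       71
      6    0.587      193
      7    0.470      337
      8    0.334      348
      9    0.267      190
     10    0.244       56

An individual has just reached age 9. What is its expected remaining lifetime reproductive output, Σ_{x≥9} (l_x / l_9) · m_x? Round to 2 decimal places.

241.18

l_9 = 0.267. Conditional survival from age 9 to x is l_x / l_9.
  x=9: (0.267/0.267) × 190 = 190.0000
  x=10: (0.244/0.267) × 56 = 51.1760
Sum = 190.0000 + 51.1760 = 241.1760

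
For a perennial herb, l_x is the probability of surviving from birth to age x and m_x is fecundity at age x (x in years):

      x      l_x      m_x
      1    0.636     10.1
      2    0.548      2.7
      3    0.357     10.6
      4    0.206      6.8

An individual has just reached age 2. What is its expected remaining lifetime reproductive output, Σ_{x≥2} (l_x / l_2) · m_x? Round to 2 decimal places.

12.16

l_2 = 0.548. Conditional survival from age 2 to x is l_x / l_2.
  x=2: (0.548/0.548) × 2.7 = 2.7000
  x=3: (0.357/0.548) × 10.6 = 6.9055
  x=4: (0.206/0.548) × 6.8 = 2.5562
Sum = 2.7000 + 6.9055 + 2.5562 = 12.1617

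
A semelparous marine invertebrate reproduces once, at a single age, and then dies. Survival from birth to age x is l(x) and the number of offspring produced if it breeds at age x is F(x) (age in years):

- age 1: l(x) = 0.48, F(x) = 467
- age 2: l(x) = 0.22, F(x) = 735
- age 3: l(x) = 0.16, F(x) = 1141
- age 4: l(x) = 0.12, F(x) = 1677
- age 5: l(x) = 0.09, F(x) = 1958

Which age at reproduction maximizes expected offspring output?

1

Expected offspring if breeding at age x = l(x) × F(x):
  age 1: 0.48 × 467 = 224.160
  age 2: 0.22 × 735 = 161.700
  age 3: 0.16 × 1141 = 182.560
  age 4: 0.12 × 1677 = 201.240
  age 5: 0.09 × 1958 = 176.220
Maximum at age 1 (224.160).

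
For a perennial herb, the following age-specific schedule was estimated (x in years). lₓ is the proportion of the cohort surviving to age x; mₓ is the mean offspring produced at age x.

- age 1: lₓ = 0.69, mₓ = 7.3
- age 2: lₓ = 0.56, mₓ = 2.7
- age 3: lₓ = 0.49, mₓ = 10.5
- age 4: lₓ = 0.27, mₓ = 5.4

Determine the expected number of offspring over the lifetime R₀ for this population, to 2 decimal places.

13.15

R₀ = Σ lₓ mₓ:
  age 1: 0.69 × 7.3 = 5.0370
  age 2: 0.56 × 2.7 = 1.5120
  age 3: 0.49 × 10.5 = 5.1450
  age 4: 0.27 × 5.4 = 1.4580
R₀ = 5.0370 + 1.5120 + 5.1450 + 1.4580 = 13.1520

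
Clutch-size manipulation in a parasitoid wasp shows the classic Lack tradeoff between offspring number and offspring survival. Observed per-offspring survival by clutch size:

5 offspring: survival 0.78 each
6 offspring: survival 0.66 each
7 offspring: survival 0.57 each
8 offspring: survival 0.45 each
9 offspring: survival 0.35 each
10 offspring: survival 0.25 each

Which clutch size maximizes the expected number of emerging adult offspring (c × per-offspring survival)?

Expected emerging adult offspring = c × s(c):
  c=5: 5 × 0.78 = 3.900
  c=6: 6 × 0.66 = 3.960
  c=7: 7 × 0.57 = 3.990
  c=8: 8 × 0.45 = 3.600
  c=9: 9 × 0.35 = 3.150
  c=10: 10 × 0.25 = 2.500
Maximum at c = 7 (3.990 emerging adult offspring).

7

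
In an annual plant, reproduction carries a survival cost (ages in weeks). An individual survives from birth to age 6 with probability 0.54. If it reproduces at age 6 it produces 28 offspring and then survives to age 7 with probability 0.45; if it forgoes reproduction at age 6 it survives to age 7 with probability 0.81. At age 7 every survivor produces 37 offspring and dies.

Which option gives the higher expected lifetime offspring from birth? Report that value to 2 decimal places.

breed at age 6: R₀ = 0.54 × (28 + 0.45 × 37) = 0.54 × 44.6500 = 24.1110
delay to age 7: R₀ = 0.54 × (0.81 × 37) = 0.54 × 29.9700 = 16.1838
Higher: breed at age 6 (24.1110).

24.11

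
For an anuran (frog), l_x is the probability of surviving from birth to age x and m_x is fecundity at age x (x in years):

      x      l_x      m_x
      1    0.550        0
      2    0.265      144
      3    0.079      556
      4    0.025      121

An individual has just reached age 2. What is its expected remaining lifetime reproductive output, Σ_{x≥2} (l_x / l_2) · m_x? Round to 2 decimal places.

321.17

l_2 = 0.265. Conditional survival from age 2 to x is l_x / l_2.
  x=2: (0.265/0.265) × 144 = 144.0000
  x=3: (0.079/0.265) × 556 = 165.7509
  x=4: (0.025/0.265) × 121 = 11.4151
Sum = 144.0000 + 165.7509 + 11.4151 = 321.1660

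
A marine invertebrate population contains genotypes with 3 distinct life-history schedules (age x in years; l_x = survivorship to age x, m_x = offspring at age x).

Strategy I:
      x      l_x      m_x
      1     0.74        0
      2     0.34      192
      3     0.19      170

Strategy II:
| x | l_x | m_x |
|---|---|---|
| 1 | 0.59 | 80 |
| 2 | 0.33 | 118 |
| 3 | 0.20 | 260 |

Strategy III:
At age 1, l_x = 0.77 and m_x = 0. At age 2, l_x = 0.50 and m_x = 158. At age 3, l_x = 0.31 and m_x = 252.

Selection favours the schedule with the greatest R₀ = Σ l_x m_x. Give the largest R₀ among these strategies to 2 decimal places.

157.12

Strategy I: R₀ = 0.74×0 + 0.34×192 + 0.19×170 = 97.5800
Strategy II: R₀ = 0.59×80 + 0.33×118 + 0.20×260 = 138.1400
Strategy III: R₀ = 0.77×0 + 0.50×158 + 0.31×252 = 157.1200
Highest R₀: strategy III with 157.1200.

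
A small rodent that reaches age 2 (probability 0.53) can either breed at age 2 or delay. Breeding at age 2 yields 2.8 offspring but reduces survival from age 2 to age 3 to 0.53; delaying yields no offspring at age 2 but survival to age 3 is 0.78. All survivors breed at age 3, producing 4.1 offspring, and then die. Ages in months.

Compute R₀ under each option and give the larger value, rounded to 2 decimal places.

breed at age 2: R₀ = 0.53 × (2.8 + 0.53 × 4.1) = 0.53 × 4.9730 = 2.6357
delay to age 3: R₀ = 0.53 × (0.78 × 4.1) = 0.53 × 3.1980 = 1.6949
Higher: breed at age 2 (2.6357).

2.64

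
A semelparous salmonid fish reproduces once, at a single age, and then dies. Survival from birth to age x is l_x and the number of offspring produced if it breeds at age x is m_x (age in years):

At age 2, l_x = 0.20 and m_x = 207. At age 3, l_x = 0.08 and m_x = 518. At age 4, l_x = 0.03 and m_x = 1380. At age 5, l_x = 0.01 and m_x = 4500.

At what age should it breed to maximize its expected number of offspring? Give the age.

Expected offspring if breeding at age x = l_x × m_x:
  age 2: 0.20 × 207 = 41.400
  age 3: 0.08 × 518 = 41.440
  age 4: 0.03 × 1380 = 41.400
  age 5: 0.01 × 4500 = 45.000
Maximum at age 5 (45.000).

5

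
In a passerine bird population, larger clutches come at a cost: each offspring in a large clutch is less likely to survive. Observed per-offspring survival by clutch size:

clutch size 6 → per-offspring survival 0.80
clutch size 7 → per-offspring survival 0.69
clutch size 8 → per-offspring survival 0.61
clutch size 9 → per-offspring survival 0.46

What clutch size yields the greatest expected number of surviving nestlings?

8

Expected surviving nestlings = c × s(c):
  c=6: 6 × 0.80 = 4.800
  c=7: 7 × 0.69 = 4.830
  c=8: 8 × 0.61 = 4.880
  c=9: 9 × 0.46 = 4.140
Maximum at c = 8 (4.880 surviving nestlings).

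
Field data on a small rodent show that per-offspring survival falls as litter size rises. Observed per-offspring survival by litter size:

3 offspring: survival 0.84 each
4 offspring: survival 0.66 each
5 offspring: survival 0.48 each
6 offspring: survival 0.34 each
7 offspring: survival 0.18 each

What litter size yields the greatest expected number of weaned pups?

Expected weaned pups = c × s(c):
  c=3: 3 × 0.84 = 2.520
  c=4: 4 × 0.66 = 2.640
  c=5: 5 × 0.48 = 2.400
  c=6: 6 × 0.34 = 2.040
  c=7: 7 × 0.18 = 1.260
Maximum at c = 4 (2.640 weaned pups).

4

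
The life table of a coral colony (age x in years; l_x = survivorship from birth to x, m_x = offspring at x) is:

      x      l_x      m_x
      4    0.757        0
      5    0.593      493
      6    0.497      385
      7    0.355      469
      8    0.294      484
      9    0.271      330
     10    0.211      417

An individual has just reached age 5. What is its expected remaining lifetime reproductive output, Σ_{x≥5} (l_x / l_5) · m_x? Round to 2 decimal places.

1635.59

l_5 = 0.593. Conditional survival from age 5 to x is l_x / l_5.
  x=5: (0.593/0.593) × 493 = 493.0000
  x=6: (0.497/0.593) × 385 = 322.6728
  x=7: (0.355/0.593) × 469 = 280.7673
  x=8: (0.294/0.593) × 484 = 239.9595
  x=9: (0.271/0.593) × 330 = 150.8094
  x=10: (0.211/0.593) × 417 = 148.3761
Sum = 493.0000 + 322.6728 + 280.7673 + 239.9595 + 150.8094 + 148.3761 = 1635.5852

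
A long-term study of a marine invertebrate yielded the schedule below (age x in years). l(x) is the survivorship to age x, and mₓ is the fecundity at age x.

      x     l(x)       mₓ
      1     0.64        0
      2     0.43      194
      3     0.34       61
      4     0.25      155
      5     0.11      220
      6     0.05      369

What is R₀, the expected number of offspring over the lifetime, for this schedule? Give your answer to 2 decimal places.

R₀ = Σ l(x) mₓ:
  age 1: 0.64 × 0 = 0.0000
  age 2: 0.43 × 194 = 83.4200
  age 3: 0.34 × 61 = 20.7400
  age 4: 0.25 × 155 = 38.7500
  age 5: 0.11 × 220 = 24.2000
  age 6: 0.05 × 369 = 18.4500
R₀ = 0.0000 + 83.4200 + 20.7400 + 38.7500 + 24.2000 + 18.4500 = 185.5600

185.56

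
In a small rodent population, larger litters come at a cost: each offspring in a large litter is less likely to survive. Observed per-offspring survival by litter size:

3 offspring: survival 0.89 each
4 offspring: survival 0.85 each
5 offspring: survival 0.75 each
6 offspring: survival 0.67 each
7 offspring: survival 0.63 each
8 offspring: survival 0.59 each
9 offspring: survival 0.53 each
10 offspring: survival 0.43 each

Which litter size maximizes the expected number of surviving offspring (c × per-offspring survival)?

9

Expected surviving offspring = c × s(c):
  c=3: 3 × 0.89 = 2.670
  c=4: 4 × 0.85 = 3.400
  c=5: 5 × 0.75 = 3.750
  c=6: 6 × 0.67 = 4.020
  c=7: 7 × 0.63 = 4.410
  c=8: 8 × 0.59 = 4.720
  c=9: 9 × 0.53 = 4.770
  c=10: 10 × 0.43 = 4.300
Maximum at c = 9 (4.770 surviving offspring).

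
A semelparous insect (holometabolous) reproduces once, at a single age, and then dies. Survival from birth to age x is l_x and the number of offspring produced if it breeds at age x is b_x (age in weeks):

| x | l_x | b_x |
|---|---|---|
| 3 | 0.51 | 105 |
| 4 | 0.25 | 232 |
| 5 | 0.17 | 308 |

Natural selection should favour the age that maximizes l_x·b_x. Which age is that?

Expected offspring if breeding at age x = l_x × b_x:
  age 3: 0.51 × 105 = 53.550
  age 4: 0.25 × 232 = 58.000
  age 5: 0.17 × 308 = 52.360
Maximum at age 4 (58.000).

4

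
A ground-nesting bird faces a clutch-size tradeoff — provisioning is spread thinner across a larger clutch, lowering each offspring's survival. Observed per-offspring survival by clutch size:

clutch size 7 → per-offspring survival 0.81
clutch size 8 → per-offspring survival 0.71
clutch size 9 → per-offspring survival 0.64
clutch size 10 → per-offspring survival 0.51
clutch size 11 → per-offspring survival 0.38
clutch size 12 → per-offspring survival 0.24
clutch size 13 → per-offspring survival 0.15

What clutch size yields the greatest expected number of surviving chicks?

Expected surviving chicks = c × s(c):
  c=7: 7 × 0.81 = 5.670
  c=8: 8 × 0.71 = 5.680
  c=9: 9 × 0.64 = 5.760
  c=10: 10 × 0.51 = 5.100
  c=11: 11 × 0.38 = 4.180
  c=12: 12 × 0.24 = 2.880
  c=13: 13 × 0.15 = 1.950
Maximum at c = 9 (5.760 surviving chicks).

9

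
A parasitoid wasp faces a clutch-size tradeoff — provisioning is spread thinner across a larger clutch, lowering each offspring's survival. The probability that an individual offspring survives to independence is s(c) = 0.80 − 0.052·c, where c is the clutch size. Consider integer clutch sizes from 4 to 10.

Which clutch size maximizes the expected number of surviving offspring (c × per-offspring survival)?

8

Expected surviving offspring = c × s(c):
  c=4: 4 × 0.592 = 2.368
  c=5: 5 × 0.540 = 2.700
  c=6: 6 × 0.488 = 2.928
  c=7: 7 × 0.436 = 3.052
  c=8: 8 × 0.384 = 3.072
  c=9: 9 × 0.332 = 2.988
  c=10: 10 × 0.280 = 2.800
Maximum at c = 8 (3.072 surviving offspring).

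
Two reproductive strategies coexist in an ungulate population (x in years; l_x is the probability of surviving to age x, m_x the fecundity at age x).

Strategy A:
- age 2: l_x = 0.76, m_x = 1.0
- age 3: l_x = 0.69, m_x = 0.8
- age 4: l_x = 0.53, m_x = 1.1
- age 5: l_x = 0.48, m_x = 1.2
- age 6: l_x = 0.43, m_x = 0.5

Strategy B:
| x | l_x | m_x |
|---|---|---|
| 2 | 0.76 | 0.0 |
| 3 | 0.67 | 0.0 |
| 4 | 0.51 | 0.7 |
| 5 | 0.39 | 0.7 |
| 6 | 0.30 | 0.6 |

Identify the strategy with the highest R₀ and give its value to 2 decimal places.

2.69

Strategy A: R₀ = 0.76×1.0 + 0.69×0.8 + 0.53×1.1 + 0.48×1.2 + 0.43×0.5 = 2.6860
Strategy B: R₀ = 0.76×0.0 + 0.67×0.0 + 0.51×0.7 + 0.39×0.7 + 0.30×0.6 = 0.8100
Highest R₀: strategy A with 2.6860.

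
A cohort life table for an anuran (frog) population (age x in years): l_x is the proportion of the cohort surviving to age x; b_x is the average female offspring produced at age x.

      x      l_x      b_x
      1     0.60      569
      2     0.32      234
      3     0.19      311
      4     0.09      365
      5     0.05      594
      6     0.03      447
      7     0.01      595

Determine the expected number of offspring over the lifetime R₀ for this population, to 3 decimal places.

557.280

R₀ = Σ l_x b_x:
  age 1: 0.60 × 569 = 341.4000
  age 2: 0.32 × 234 = 74.8800
  age 3: 0.19 × 311 = 59.0900
  age 4: 0.09 × 365 = 32.8500
  age 5: 0.05 × 594 = 29.7000
  age 6: 0.03 × 447 = 13.4100
  age 7: 0.01 × 595 = 5.9500
R₀ = 341.4000 + 74.8800 + 59.0900 + 32.8500 + 29.7000 + 13.4100 + 5.9500 = 557.2800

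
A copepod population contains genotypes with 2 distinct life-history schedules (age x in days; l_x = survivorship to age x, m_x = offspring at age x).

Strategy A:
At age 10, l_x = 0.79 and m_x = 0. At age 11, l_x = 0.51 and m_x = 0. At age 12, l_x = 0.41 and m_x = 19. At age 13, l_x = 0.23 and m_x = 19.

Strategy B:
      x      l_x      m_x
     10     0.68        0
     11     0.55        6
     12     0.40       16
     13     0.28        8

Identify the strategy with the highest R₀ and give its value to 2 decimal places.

Strategy A: R₀ = 0.79×0 + 0.51×0 + 0.41×19 + 0.23×19 = 12.1600
Strategy B: R₀ = 0.68×0 + 0.55×6 + 0.40×16 + 0.28×8 = 11.9400
Highest R₀: strategy A with 12.1600.

12.16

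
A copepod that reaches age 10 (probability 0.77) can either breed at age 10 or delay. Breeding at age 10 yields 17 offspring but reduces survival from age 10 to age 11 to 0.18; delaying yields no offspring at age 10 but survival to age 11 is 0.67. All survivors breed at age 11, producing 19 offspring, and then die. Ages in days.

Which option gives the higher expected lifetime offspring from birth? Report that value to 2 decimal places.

breed at age 10: R₀ = 0.77 × (17 + 0.18 × 19) = 0.77 × 20.4200 = 15.7234
delay to age 11: R₀ = 0.77 × (0.67 × 19) = 0.77 × 12.7300 = 9.8021
Higher: breed at age 10 (15.7234).

15.72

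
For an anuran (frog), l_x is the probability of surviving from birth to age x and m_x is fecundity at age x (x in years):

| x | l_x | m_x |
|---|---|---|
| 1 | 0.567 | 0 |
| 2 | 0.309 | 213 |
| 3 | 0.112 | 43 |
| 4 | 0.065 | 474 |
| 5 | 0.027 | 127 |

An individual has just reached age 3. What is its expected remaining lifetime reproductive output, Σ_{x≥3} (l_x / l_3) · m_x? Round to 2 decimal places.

348.71

l_3 = 0.112. Conditional survival from age 3 to x is l_x / l_3.
  x=3: (0.112/0.112) × 43 = 43.0000
  x=4: (0.065/0.112) × 474 = 275.0893
  x=5: (0.027/0.112) × 127 = 30.6161
Sum = 43.0000 + 275.0893 + 30.6161 = 348.7054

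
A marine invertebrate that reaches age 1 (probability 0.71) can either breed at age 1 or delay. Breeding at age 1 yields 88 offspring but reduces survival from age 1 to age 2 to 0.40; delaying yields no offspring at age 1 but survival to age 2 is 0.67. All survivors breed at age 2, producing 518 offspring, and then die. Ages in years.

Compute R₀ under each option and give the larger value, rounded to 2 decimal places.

breed at age 1: R₀ = 0.71 × (88 + 0.40 × 518) = 0.71 × 295.2000 = 209.5920
delay to age 2: R₀ = 0.71 × (0.67 × 518) = 0.71 × 347.0600 = 246.4126
Higher: delay to age 2 (246.4126).

246.41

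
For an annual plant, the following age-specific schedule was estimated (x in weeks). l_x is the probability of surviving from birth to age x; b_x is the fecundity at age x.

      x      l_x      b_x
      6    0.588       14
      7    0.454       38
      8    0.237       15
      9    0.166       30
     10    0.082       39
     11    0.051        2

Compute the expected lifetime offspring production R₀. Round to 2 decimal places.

37.32

R₀ = Σ l_x b_x:
  age 6: 0.588 × 14 = 8.2320
  age 7: 0.454 × 38 = 17.2520
  age 8: 0.237 × 15 = 3.5550
  age 9: 0.166 × 30 = 4.9800
  age 10: 0.082 × 39 = 3.1980
  age 11: 0.051 × 2 = 0.1020
R₀ = 8.2320 + 17.2520 + 3.5550 + 4.9800 + 3.1980 + 0.1020 = 37.3190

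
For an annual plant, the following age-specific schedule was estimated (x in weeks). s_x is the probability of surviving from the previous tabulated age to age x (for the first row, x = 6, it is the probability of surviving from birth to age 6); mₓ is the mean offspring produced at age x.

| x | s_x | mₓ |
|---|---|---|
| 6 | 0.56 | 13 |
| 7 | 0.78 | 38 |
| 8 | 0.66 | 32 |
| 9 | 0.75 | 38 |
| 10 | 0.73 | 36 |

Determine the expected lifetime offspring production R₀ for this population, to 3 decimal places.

47.002

Survivorship from birth: l_x = s_6·s_7·…·s_x.
  l_6 = 0.56000
  l_7 = 0.43680
  l_8 = 0.28829
  l_9 = 0.21622
  l_10 = 0.15784
R₀ = Σ l_x mₓ:
  age 6: 0.56000 × 13 = 7.2800
  age 7: 0.43680 × 38 = 16.5984
  age 8: 0.28829 × 32 = 9.2253
  age 9: 0.21622 × 38 = 8.2164
  age 10: 0.15784 × 36 = 5.6822
R₀ = 7.2800 + 16.5984 + 9.2253 + 8.2164 + 5.6822 = 47.0023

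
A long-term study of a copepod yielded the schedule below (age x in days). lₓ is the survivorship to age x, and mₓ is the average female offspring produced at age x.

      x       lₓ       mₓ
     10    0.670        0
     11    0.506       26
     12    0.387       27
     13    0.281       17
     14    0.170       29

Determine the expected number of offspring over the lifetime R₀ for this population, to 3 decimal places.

R₀ = Σ lₓ mₓ:
  age 10: 0.670 × 0 = 0.0000
  age 11: 0.506 × 26 = 13.1560
  age 12: 0.387 × 27 = 10.4490
  age 13: 0.281 × 17 = 4.7770
  age 14: 0.170 × 29 = 4.9300
R₀ = 0.0000 + 13.1560 + 10.4490 + 4.7770 + 4.9300 = 33.3120

33.312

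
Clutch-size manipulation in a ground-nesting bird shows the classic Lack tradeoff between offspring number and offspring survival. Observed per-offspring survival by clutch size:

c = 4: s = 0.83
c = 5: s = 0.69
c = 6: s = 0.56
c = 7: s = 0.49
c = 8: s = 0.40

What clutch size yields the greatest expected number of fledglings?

Expected fledglings = c × s(c):
  c=4: 4 × 0.83 = 3.320
  c=5: 5 × 0.69 = 3.450
  c=6: 6 × 0.56 = 3.360
  c=7: 7 × 0.49 = 3.430
  c=8: 8 × 0.40 = 3.200
Maximum at c = 5 (3.450 fledglings).

5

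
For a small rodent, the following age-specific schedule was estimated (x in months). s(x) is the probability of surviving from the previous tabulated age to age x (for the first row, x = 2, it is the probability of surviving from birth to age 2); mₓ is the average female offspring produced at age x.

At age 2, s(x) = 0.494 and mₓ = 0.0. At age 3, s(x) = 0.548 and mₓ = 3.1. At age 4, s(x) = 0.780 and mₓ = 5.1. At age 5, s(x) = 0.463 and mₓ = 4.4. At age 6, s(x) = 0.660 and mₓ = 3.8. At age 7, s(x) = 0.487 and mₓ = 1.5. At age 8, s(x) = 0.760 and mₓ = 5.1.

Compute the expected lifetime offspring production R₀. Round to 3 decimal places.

2.760

Survivorship from birth: l_x = s_2·s_3·…·s_x.
  l_2 = 0.49400
  l_3 = 0.27071
  l_4 = 0.21116
  l_5 = 0.09776
  l_6 = 0.06452
  l_7 = 0.03142
  l_8 = 0.02388
R₀ = Σ l_x mₓ:
  age 2: 0.49400 × 0.0 = 0.0000
  age 3: 0.27071 × 3.1 = 0.8392
  age 4: 0.21116 × 5.1 = 1.0769
  age 5: 0.09776 × 4.4 = 0.4301
  age 6: 0.06452 × 3.8 = 0.2452
  age 7: 0.03142 × 1.5 = 0.0471
  age 8: 0.02388 × 5.1 = 0.1218
R₀ = 0.0000 + 0.8392 + 1.0769 + 0.4301 + 0.2452 + 0.0471 + 0.1218 = 2.7604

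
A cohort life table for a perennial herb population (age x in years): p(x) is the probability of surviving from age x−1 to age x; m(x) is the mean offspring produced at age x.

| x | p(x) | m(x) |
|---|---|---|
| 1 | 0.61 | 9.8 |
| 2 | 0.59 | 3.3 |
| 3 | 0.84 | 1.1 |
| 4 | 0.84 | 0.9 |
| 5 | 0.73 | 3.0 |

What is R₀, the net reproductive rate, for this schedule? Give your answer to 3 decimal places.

Survivorship from birth: l_x = p_1·p_2·…·p_x.
  l_1 = 0.61000
  l_2 = 0.35990
  l_3 = 0.30232
  l_4 = 0.25395
  l_5 = 0.18538
R₀ = Σ l_x m(x):
  age 1: 0.61000 × 9.8 = 5.9780
  age 2: 0.35990 × 3.3 = 1.1877
  age 3: 0.30232 × 1.1 = 0.3326
  age 4: 0.25395 × 0.9 = 0.2286
  age 5: 0.18538 × 3.0 = 0.5561
R₀ = 5.9780 + 1.1877 + 0.3326 + 0.2286 + 0.5561 = 8.2829

8.283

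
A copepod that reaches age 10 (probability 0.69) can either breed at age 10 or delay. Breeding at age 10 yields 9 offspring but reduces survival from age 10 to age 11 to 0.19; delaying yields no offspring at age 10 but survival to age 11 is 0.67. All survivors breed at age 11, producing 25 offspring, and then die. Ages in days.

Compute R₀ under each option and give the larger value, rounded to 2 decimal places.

breed at age 10: R₀ = 0.69 × (9 + 0.19 × 25) = 0.69 × 13.7500 = 9.4875
delay to age 11: R₀ = 0.69 × (0.67 × 25) = 0.69 × 16.7500 = 11.5575
Higher: delay to age 11 (11.5575).

11.56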